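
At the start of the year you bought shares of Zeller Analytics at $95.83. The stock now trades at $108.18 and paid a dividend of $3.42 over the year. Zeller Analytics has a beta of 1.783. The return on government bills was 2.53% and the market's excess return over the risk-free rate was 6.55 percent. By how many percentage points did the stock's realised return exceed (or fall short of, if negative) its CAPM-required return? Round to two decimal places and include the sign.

Realised HPR = (P1 + D1 − P0) / P0 = (108.18 + 3.42 − 95.83) / 95.83 = 15.77 / 95.83 = 16.4562%
CAPM required = R_f + β·MRP = 2.53% + 1.783 × 6.55% = 14.20865%
α = realised − required = 16.4562% − 14.20865% = +2.25%

+2.25%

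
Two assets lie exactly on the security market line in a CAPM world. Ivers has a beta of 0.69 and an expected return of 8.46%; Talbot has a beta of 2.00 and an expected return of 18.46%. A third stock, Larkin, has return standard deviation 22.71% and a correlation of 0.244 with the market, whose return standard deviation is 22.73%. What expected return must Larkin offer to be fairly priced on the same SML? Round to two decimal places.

5.05%

MRP = (18.46% − 8.46%) / (2.00 − 0.69) = 7.6336%
R_f = 8.46% − 0.69 × 7.6336% = 3.1928%
β_Larkin = ρ·σ_i/σ_m = 0.244 × 22.71 / 22.73 = 0.2438
E(R_Larkin) = R_f + β × MRP = 3.1928% + 0.2438 × 7.6336% = 5.05%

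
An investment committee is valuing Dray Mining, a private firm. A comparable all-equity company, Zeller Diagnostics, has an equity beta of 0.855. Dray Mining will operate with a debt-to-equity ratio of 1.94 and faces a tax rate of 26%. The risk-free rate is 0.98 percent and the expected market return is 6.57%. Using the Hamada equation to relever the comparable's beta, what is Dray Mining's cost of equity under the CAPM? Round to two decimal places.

β_L = β_U × [1 + (1 − t)(D/E)] = 0.855 × [1 + (1 − 0.26) × 1.94]
    = 0.855 × [1 + 0.74 × 1.94] = 0.855 × 2.4356 = 2.0824
MRP = 6.57% − 0.98% = 5.59%
E(R) = R_f + β_L × MRP = 0.98% + 2.0824 × 5.59% = 12.62%

12.62%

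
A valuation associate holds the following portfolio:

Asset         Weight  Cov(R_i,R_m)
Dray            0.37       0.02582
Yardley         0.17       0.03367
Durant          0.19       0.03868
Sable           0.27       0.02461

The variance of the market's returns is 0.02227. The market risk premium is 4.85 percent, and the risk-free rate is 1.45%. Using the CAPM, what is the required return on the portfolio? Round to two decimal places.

7.82%

β_Dray = 0.02582 / 0.02227 = 1.1594
β_Yardley = 0.03367 / 0.02227 = 1.5119
β_Durant = 0.03868 / 0.02227 = 1.7369
β_Sable = 0.02461 / 0.02227 = 1.1051
β_P = Σ w_i β_i = 0.37×1.1594 + 0.17×1.5119 + 0.19×1.7369 + 0.27×1.1051 = 1.3144
E(R_P) = R_f + β_P × MRP = 1.45% + 1.3144 × 4.85% = 7.82%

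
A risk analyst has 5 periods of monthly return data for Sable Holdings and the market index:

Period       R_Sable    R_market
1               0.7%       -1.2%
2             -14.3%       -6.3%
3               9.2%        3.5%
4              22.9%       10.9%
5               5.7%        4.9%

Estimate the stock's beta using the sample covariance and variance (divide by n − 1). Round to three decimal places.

Mean R_i = (0.7 − 14.3 + 9.2 + 22.9 + 5.7) / 5 = 4.8400%
Mean R_m = (-1.2 − 6.3 + 3.5 + 10.9 + 4.9) / 5 = 2.3600%
Σ(R_i − R̄_i)(R_m − R̄_m) = 341.8780  ⇒  Cov = 341.8780 / 4 = 85.4695
Σ(R_m − R̄_m)² = 168.3520  ⇒  Var(R_m) = 168.3520 / 4 = 42.0880
β = Cov / Var(R_m) = 85.4695 / 42.0880 = 2.0307

2.031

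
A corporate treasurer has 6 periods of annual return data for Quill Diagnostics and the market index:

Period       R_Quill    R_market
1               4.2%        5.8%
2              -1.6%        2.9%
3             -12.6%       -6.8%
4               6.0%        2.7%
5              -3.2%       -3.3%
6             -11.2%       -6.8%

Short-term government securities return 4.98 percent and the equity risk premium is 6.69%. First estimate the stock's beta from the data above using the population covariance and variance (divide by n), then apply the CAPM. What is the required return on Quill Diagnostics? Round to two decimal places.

Mean R_i = (4.2 − 1.6 − 12.6 + 6.0 − 3.2 − 11.2) / 6 = -3.0667%
Mean R_m = (5.8 + 2.9 − 6.8 + 2.7 − 3.3 − 6.8) / 6 = -0.9167%
Σ(R_i − R̄_i)(R_m − R̄_m) = 191.4533  ⇒  Cov = 191.4533 / 6 = 31.9089
Σ(R_m − R̄_m)² = 147.6683  ⇒  Var(R_m) = 147.6683 / 6 = 24.6114
β = Cov / Var(R_m) = 31.9089 / 24.6114 = 1.2965
E(R) = R_f + β × MRP = 4.98% + 1.2965 × 6.69% = 13.65%

13.65%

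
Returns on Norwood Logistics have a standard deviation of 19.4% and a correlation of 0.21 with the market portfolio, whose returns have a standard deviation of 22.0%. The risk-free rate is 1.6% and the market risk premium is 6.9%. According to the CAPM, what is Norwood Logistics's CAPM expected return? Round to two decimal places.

β = ρ × σ_i / σ_m = 0.21 × 19.4% / 22.0% = 0.1852
E(R) = 1.6% + 0.1852 × 6.9% = 2.88%

2.88%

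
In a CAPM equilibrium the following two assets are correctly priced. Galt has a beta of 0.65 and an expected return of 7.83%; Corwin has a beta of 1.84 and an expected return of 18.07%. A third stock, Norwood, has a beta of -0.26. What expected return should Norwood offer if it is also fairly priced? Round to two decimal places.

MRP (SML slope) = (18.07% − 7.83%) / (1.84 − 0.65) = 10.24% / 1.19 = 8.6050%
R_f (intercept) = 7.83% − 0.65 × 8.6050% = 2.2368%
E(R_Norwood) = R_f + β × MRP = 2.2368% + -0.26 × 8.6050% = 0.00%

0.00%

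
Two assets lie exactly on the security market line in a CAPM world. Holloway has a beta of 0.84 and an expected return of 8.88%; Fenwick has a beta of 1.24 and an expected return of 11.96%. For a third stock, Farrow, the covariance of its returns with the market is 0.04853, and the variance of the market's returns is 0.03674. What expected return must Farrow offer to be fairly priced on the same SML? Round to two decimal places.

MRP = (11.96% − 8.88%) / (1.24 − 0.84) = 7.7000%
R_f = 8.88% − 0.84 × 7.7000% = 2.4120%
β_Farrow = Cov / Var(R_m) = 0.04853 / 0.03674 = 1.3209
E(R_Farrow) = R_f + β × MRP = 2.4120% + 1.3209 × 7.7000% = 12.58%

12.58%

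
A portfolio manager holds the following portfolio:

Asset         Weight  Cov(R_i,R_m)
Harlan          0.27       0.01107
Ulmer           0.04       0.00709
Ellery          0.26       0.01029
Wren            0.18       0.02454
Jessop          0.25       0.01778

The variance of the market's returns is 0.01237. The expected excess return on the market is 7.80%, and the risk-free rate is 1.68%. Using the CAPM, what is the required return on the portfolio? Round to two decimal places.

11.02%

β_Harlan = 0.01107 / 0.01237 = 0.8949
β_Ulmer = 0.00709 / 0.01237 = 0.5732
β_Ellery = 0.01029 / 0.01237 = 0.8319
β_Wren = 0.02454 / 0.01237 = 1.9838
β_Jessop = 0.01778 / 0.01237 = 1.4373
β_P = Σ w_i β_i = 0.27×0.8949 + 0.04×0.5732 + 0.26×0.8319 + 0.18×1.9838 + 0.25×1.4373 = 1.1973
E(R_P) = R_f + β_P × MRP = 1.68% + 1.1973 × 7.80% = 11.02%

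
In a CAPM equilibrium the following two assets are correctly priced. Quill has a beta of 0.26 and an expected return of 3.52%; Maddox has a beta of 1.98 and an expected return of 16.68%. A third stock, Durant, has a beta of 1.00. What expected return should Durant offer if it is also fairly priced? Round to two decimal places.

9.18%

MRP (SML slope) = (16.68% − 3.52%) / (1.98 − 0.26) = 13.16% / 1.72 = 7.6512%
R_f (intercept) = 3.52% − 0.26 × 7.6512% = 1.5307%
E(R_Durant) = R_f + β × MRP = 1.5307% + 1.00 × 7.6512% = 9.18%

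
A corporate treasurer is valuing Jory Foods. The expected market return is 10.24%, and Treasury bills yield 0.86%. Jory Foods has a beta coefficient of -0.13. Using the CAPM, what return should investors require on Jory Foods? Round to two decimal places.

-0.36%

Market risk premium = E(R_m) − R_f = 10.24% − 0.86% = 9.38%
E(R) = R_f + β × MRP = 0.86% + -0.13 × 9.38% = -0.36%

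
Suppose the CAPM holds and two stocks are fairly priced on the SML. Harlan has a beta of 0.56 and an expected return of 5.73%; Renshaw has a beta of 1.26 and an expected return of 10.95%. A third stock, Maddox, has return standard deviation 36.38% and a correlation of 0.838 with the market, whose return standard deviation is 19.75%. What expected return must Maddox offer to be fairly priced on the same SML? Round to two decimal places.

MRP = (10.95% − 5.73%) / (1.26 − 0.56) = 7.4571%
R_f = 5.73% − 0.56 × 7.4571% = 1.5540%
β_Maddox = ρ·σ_i/σ_m = 0.838 × 36.38 / 19.75 = 1.5436
E(R_Maddox) = R_f + β × MRP = 1.5540% + 1.5436 × 7.4571% = 13.06%

13.06%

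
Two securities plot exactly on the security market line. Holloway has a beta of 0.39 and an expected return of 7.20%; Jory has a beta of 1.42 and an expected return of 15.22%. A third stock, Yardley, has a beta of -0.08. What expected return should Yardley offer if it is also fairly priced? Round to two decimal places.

MRP (SML slope) = (15.22% − 7.20%) / (1.42 − 0.39) = 8.02% / 1.03 = 7.7864%
R_f (intercept) = 7.20% − 0.39 × 7.7864% = 4.1633%
E(R_Yardley) = R_f + β × MRP = 4.1633% + -0.08 × 7.7864% = 3.54%

3.54%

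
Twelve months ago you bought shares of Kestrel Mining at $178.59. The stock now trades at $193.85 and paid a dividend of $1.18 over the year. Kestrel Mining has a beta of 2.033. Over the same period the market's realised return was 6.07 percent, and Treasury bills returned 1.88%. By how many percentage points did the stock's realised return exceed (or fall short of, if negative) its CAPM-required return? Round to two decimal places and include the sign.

Realised HPR = (P1 + D1 − P0) / P0 = (193.85 + 1.18 − 178.59) / 178.59 = 16.44 / 178.59 = 9.2054%
MRP = 6.07% − 1.88% = 4.19%
CAPM required = R_f + β·MRP = 1.88% + 2.033 × 4.19% = 10.39827%
α = realised − required = 9.2054% − 10.39827% = -1.19%

-1.19%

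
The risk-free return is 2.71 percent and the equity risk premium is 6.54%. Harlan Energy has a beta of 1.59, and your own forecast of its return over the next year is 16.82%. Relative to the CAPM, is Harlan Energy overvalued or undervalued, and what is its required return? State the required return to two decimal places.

Required return = R_f + β·MRP = 2.71% + 1.59 × 6.54% = 13.11%
Forecast 16.82% > required 13.11% → the stock plots above the SML → undervalued.

Undervalued; required return 13.11%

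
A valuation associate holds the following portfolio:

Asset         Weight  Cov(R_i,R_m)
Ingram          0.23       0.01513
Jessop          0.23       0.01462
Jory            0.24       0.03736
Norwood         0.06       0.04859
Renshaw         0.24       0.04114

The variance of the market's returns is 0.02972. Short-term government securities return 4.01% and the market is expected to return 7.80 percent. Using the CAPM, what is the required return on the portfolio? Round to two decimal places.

β_Ingram = 0.01513 / 0.02972 = 0.5091
β_Jessop = 0.01462 / 0.02972 = 0.4919
β_Jory = 0.03736 / 0.02972 = 1.2571
β_Norwood = 0.04859 / 0.02972 = 1.6349
β_Renshaw = 0.04114 / 0.02972 = 1.3843
β_P = Σ w_i β_i = 0.23×0.5091 + 0.23×0.4919 + 0.24×1.2571 + 0.06×1.6349 + 0.24×1.3843 = 0.9623
MRP = 7.80% − 4.01% = 3.79%
E(R_P) = R_f + β_P × MRP = 4.01% + 0.9623 × 3.79% = 7.66%

7.66%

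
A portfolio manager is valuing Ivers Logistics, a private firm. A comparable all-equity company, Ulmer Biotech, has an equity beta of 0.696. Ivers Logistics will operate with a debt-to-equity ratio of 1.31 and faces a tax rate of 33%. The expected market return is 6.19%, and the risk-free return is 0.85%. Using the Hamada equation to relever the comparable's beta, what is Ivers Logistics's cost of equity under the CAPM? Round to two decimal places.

7.83%

β_L = β_U × [1 + (1 − t)(D/E)] = 0.696 × [1 + (1 − 0.33) × 1.31]
    = 0.696 × [1 + 0.67 × 1.31] = 0.696 × 1.8777 = 1.3069
MRP = 6.19% − 0.85% = 5.34%
E(R) = R_f + β_L × MRP = 0.85% + 1.3069 × 5.34% = 7.83%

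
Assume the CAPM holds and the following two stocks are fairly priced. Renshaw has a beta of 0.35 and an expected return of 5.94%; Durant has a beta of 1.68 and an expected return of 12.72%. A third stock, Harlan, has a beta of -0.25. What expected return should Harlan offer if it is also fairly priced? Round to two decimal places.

2.88%

MRP (SML slope) = (12.72% − 5.94%) / (1.68 − 0.35) = 6.78% / 1.33 = 5.0977%
R_f (intercept) = 5.94% − 0.35 × 5.0977% = 4.1558%
E(R_Harlan) = R_f + β × MRP = 4.1558% + -0.25 × 5.0977% = 2.88%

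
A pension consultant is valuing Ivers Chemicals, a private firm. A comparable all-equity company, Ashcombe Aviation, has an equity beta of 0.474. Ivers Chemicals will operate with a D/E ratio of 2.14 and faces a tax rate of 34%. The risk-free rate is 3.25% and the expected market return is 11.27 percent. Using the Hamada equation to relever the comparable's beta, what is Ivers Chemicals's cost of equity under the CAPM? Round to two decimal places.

12.42%

β_L = β_U × [1 + (1 − t)(D/E)] = 0.474 × [1 + (1 − 0.34) × 2.14]
    = 0.474 × [1 + 0.66 × 2.14] = 0.474 × 2.4124 = 1.1435
MRP = 11.27% − 3.25% = 8.02%
E(R) = R_f + β_L × MRP = 3.25% + 1.1435 × 8.02% = 12.42%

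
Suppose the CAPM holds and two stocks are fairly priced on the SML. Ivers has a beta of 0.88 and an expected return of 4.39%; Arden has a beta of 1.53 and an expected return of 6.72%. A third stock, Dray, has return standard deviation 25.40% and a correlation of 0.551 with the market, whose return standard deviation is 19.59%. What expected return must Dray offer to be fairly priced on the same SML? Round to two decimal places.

MRP = (6.72% − 4.39%) / (1.53 − 0.88) = 3.5846%
R_f = 4.39% − 0.88 × 3.5846% = 1.2356%
β_Dray = ρ·σ_i/σ_m = 0.551 × 25.40 / 19.59 = 0.7144
E(R_Dray) = R_f + β × MRP = 1.2356% + 0.7144 × 3.5846% = 3.80%

3.80%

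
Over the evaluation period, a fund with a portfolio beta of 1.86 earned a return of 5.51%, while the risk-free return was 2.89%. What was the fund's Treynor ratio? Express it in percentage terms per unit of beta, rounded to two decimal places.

Treynor = (R_P − R_f) / β_P = (5.51% − 2.89%) / 1.8600 = 2.62% / 1.8600 = 1.41%

1.41%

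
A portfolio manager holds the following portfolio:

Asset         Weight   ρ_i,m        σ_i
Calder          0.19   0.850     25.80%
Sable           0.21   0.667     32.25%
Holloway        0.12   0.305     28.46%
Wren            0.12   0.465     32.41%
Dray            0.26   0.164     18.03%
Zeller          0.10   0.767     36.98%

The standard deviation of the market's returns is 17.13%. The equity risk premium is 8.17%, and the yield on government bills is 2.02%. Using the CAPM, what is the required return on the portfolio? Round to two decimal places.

9.24%

β_Calder = 0.850 × 25.80% / 17.13% = 1.2802
β_Sable = 0.667 × 32.25% / 17.13% = 1.2557
β_Holloway = 0.305 × 28.46% / 17.13% = 0.5067
β_Wren = 0.465 × 32.41% / 17.13% = 0.8798
β_Dray = 0.164 × 18.03% / 17.13% = 0.1726
β_Zeller = 0.767 × 36.98% / 17.13% = 1.6558
β_P = Σ w_i β_i = 0.19×1.2802 + 0.21×1.2557 + 0.12×0.5067 + 0.12×0.8798 + 0.26×0.1726 + 0.10×1.6558 = 0.8838
E(R_P) = R_f + β_P × MRP = 2.02% + 0.8838 × 8.17% = 9.24%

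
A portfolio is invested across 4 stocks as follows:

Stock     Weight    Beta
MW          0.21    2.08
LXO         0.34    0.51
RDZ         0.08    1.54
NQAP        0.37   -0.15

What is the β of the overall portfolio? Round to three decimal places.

0.678

β_P = Σ w_i β_i = 0.21×2.08 + 0.34×0.51 + 0.08×1.54 + 0.37×-0.15 = 0.6779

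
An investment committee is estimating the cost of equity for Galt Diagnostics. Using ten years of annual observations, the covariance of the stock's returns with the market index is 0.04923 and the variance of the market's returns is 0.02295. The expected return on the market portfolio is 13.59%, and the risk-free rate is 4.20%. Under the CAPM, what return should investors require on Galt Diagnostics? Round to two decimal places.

24.34%

β = Cov(R_i, R_m) / Var(R_m) = 0.04923 / 0.02295 = 2.1451
MRP = 13.59% − 4.20% = 9.39%
E(R) = R_f + β × MRP = 4.20% + 2.1451 × 9.39% = 24.34%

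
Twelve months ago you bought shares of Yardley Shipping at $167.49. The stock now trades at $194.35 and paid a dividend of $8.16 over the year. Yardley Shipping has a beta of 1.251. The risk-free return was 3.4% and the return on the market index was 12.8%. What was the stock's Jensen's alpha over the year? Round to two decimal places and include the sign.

Realised HPR = (P1 + D1 − P0) / P0 = (194.35 + 8.16 − 167.49) / 167.49 = 35.02 / 167.49 = 20.9087%
MRP = 12.8% − 3.4% = 9.40%
CAPM required = R_f + β·MRP = 3.4% + 1.251 × 9.4% = 15.1594%
α = realised − required = 20.9087% − 15.1594% = +5.75%

+5.75%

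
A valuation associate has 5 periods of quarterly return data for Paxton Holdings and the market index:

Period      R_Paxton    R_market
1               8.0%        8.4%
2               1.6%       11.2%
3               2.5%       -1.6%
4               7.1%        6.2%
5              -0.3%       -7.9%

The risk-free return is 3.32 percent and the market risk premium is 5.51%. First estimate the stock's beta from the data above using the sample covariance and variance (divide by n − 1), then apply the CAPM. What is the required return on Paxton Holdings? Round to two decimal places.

4.79%

Mean R_i = (8.0 + 1.6 + 2.5 + 7.1 − 0.3) / 5 = 3.7800%
Mean R_m = (8.4 + 11.2 − 1.6 + 6.2 − 7.9) / 5 = 3.2600%
Σ(R_i − R̄_i)(R_m − R̄_m) = 65.8960  ⇒  Cov = 65.8960 / 4 = 16.4740
Σ(R_m − R̄_m)² = 246.2720  ⇒  Var(R_m) = 246.2720 / 4 = 61.5680
β = Cov / Var(R_m) = 16.4740 / 61.5680 = 0.2676
E(R) = R_f + β × MRP = 3.32% + 0.2676 × 5.51% = 4.79%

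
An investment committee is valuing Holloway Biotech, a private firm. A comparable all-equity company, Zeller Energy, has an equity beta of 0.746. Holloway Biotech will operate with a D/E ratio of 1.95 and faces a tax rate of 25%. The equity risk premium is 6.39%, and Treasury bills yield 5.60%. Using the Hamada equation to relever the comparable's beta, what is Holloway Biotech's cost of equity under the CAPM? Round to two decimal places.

17.34%

β_L = β_U × [1 + (1 − t)(D/E)] = 0.746 × [1 + (1 − 0.25) × 1.95]
    = 0.746 × [1 + 0.75 × 1.95] = 0.746 × 2.4625 = 1.8370
E(R) = R_f + β_L × MRP = 5.60% + 1.8370 × 6.39% = 17.34%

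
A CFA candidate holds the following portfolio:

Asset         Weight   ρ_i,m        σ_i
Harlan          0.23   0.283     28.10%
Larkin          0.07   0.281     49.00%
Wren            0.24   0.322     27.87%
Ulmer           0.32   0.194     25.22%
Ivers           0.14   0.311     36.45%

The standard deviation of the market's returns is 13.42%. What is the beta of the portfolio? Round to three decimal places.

β_Harlan = 0.283 × 28.10% / 13.42% = 0.5926
β_Larkin = 0.281 × 49.00% / 13.42% = 1.0260
β_Wren = 0.322 × 27.87% / 13.42% = 0.6687
β_Ulmer = 0.194 × 25.22% / 13.42% = 0.3646
β_Ivers = 0.311 × 36.45% / 13.42% = 0.8447
β_P = Σ w_i β_i = 0.23×0.5926 + 0.07×1.0260 + 0.24×0.6687 + 0.32×0.3646 + 0.14×0.8447 = 0.6035

0.604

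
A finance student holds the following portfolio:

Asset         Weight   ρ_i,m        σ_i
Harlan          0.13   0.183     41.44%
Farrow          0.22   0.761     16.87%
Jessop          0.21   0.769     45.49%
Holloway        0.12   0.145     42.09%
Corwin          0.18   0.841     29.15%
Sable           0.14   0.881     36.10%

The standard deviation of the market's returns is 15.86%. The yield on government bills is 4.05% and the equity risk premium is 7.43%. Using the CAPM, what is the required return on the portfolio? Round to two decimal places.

β_Harlan = 0.183 × 41.44% / 15.86% = 0.4782
β_Farrow = 0.761 × 16.87% / 15.86% = 0.8095
β_Jessop = 0.769 × 45.49% / 15.86% = 2.2057
β_Holloway = 0.145 × 42.09% / 15.86% = 0.3848
β_Corwin = 0.841 × 29.15% / 15.86% = 1.5457
β_Sable = 0.881 × 36.10% / 15.86% = 2.0053
β_P = Σ w_i β_i = 0.13×0.4782 + 0.22×0.8095 + 0.21×2.2057 + 0.12×0.3848 + 0.18×1.5457 + 0.14×2.0053 = 1.3086
E(R_P) = R_f + β_P × MRP = 4.05% + 1.3086 × 7.43% = 13.77%

13.77%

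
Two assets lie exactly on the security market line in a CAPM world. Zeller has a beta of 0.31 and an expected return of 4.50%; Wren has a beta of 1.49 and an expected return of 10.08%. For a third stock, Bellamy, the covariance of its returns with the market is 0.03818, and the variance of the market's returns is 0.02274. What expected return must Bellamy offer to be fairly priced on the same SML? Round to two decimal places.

10.97%

MRP = (10.08% − 4.50%) / (1.49 − 0.31) = 4.7288%
R_f = 4.50% − 0.31 × 4.7288% = 3.0341%
β_Bellamy = Cov / Var(R_m) = 0.03818 / 0.02274 = 1.6790
E(R_Bellamy) = R_f + β × MRP = 3.0341% + 1.6790 × 4.7288% = 10.97%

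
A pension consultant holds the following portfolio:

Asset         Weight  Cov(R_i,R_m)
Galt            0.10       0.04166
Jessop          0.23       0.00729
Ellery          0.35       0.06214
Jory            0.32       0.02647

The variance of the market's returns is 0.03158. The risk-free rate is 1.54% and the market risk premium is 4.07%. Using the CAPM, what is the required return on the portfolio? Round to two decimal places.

6.19%

β_Galt = 0.04166 / 0.03158 = 1.3192
β_Jessop = 0.00729 / 0.03158 = 0.2308
β_Ellery = 0.06214 / 0.03158 = 1.9677
β_Jory = 0.02647 / 0.03158 = 0.8382
β_P = Σ w_i β_i = 0.10×1.3192 + 0.23×0.2308 + 0.35×1.9677 + 0.32×0.8382 = 1.1419
E(R_P) = R_f + β_P × MRP = 1.54% + 1.1419 × 4.07% = 6.19%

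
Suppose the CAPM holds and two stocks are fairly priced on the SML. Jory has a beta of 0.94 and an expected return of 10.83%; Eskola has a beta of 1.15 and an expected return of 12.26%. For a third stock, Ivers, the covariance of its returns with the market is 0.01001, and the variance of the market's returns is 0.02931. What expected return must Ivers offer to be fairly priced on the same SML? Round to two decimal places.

MRP = (12.26% − 10.83%) / (1.15 − 0.94) = 6.8095%
R_f = 10.83% − 0.94 × 6.8095% = 4.4291%
β_Ivers = Cov / Var(R_m) = 0.01001 / 0.02931 = 0.3415
E(R_Ivers) = R_f + β × MRP = 4.4291% + 0.3415 × 6.8095% = 6.75%

6.75%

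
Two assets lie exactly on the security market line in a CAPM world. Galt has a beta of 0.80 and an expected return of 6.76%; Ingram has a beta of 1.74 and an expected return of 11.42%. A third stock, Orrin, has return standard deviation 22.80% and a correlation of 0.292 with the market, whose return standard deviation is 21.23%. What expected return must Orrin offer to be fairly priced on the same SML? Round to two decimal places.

4.35%

MRP = (11.42% − 6.76%) / (1.74 − 0.80) = 4.9574%
R_f = 6.76% − 0.80 × 4.9574% = 2.7941%
β_Orrin = ρ·σ_i/σ_m = 0.292 × 22.80 / 21.23 = 0.3136
E(R_Orrin) = R_f + β × MRP = 2.7941% + 0.3136 × 4.9574% = 4.35%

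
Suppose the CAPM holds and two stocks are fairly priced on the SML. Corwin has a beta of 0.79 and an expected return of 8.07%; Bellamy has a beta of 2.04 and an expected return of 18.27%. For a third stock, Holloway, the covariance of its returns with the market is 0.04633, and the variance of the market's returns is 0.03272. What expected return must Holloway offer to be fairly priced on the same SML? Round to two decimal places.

13.18%

MRP = (18.27% − 8.07%) / (2.04 − 0.79) = 8.1600%
R_f = 8.07% − 0.79 × 8.1600% = 1.6236%
β_Holloway = Cov / Var(R_m) = 0.04633 / 0.03272 = 1.4160
E(R_Holloway) = R_f + β × MRP = 1.6236% + 1.4160 × 8.1600% = 13.18%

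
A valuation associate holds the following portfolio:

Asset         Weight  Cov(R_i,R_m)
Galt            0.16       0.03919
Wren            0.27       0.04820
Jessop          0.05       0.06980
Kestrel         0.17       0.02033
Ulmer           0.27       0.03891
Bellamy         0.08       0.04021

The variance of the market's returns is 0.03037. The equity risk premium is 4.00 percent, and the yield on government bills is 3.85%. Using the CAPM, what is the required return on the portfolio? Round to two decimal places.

β_Galt = 0.03919 / 0.03037 = 1.2904
β_Wren = 0.04820 / 0.03037 = 1.5871
β_Jessop = 0.06980 / 0.03037 = 2.2983
β_Kestrel = 0.02033 / 0.03037 = 0.6694
β_Ulmer = 0.03891 / 0.03037 = 1.2812
β_Bellamy = 0.04021 / 0.03037 = 1.3240
β_P = Σ w_i β_i = 0.16×1.2904 + 0.27×1.5871 + 0.05×2.2983 + 0.17×0.6694 + 0.27×1.2812 + 0.08×1.3240 = 1.3155
E(R_P) = R_f + β_P × MRP = 3.85% + 1.3155 × 4.00% = 9.11%

9.11%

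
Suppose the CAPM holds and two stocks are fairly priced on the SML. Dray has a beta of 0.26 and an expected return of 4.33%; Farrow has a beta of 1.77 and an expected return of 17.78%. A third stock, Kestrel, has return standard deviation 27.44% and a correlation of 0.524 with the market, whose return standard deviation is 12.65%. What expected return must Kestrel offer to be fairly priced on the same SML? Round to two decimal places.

12.14%

MRP = (17.78% − 4.33%) / (1.77 − 0.26) = 8.9073%
R_f = 4.33% − 0.26 × 8.9073% = 2.0141%
β_Kestrel = ρ·σ_i/σ_m = 0.524 × 27.44 / 12.65 = 1.1366
E(R_Kestrel) = R_f + β × MRP = 2.0141% + 1.1366 × 8.9073% = 12.14%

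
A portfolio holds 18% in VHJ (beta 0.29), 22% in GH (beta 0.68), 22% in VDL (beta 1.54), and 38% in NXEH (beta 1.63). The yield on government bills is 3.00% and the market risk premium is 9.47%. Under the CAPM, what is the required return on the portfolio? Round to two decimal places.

β_P = Σ w_i β_i = 0.18×0.29 + 0.22×0.68 + 0.22×1.54 + 0.38×1.63 = 1.1600
E(R_P) = R_f + β_P × MRP = 3.00% + 1.1600 × 9.47% = 13.99%

13.99%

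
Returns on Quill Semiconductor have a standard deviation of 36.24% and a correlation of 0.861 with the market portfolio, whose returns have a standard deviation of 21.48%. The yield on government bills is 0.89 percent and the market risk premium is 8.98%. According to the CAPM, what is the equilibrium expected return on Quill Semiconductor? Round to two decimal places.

13.93%

β = ρ × σ_i / σ_m = 0.861 × 36.24% / 21.48% = 1.4526
E(R) = 0.89% + 1.4526 × 8.98% = 13.93%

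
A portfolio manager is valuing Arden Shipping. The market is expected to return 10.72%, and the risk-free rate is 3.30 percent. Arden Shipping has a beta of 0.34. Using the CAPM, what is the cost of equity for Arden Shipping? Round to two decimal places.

Market risk premium = E(R_m) − R_f = 10.72% − 3.30% = 7.42%
E(R) = R_f + β × MRP = 3.30% + 0.34 × 7.42% = 5.82%

5.82%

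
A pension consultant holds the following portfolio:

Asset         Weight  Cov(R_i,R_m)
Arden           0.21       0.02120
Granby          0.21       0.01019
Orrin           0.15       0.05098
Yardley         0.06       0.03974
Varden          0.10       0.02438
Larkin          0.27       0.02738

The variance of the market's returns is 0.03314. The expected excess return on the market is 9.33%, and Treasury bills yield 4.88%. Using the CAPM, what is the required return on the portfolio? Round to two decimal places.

12.33%

β_Arden = 0.02120 / 0.03314 = 0.6397
β_Granby = 0.01019 / 0.03314 = 0.3075
β_Orrin = 0.05098 / 0.03314 = 1.5383
β_Yardley = 0.03974 / 0.03314 = 1.1992
β_Varden = 0.02438 / 0.03314 = 0.7357
β_Larkin = 0.02738 / 0.03314 = 0.8262
β_P = Σ w_i β_i = 0.21×0.6397 + 0.21×0.3075 + 0.15×1.5383 + 0.06×1.1992 + 0.10×0.7357 + 0.27×0.8262 = 0.7983
E(R_P) = R_f + β_P × MRP = 4.88% + 0.7983 × 9.33% = 12.33%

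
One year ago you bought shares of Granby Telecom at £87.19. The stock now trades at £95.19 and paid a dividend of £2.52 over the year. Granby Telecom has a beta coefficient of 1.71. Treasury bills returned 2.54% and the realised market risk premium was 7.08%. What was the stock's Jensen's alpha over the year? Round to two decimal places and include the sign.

Realised HPR = (P1 + D1 − P0) / P0 = (95.19 + 2.52 − 87.19) / 87.19 = 10.52 / 87.19 = 12.0656%
CAPM required = R_f + β·MRP = 2.54% + 1.71 × 7.08% = 14.6468%
α = realised − required = 12.0656% − 14.6468% = -2.58%

-2.58%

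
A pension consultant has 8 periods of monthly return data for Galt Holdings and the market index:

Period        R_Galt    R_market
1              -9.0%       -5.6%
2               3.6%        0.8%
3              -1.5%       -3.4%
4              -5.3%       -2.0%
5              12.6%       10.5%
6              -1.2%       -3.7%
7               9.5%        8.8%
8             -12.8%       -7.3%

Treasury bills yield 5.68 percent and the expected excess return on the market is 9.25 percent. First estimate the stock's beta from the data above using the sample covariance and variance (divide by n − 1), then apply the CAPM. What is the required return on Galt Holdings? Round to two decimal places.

Mean R_i = (-9.0 + 3.6 − 1.5 − 5.3 + 12.6 − 1.2 + 9.5 − 12.8) / 8 = -0.5125%
Mean R_m = (-5.6 + 0.8 − 3.4 − 2.0 + 10.5 − 3.7 + 8.8 − 7.3) / 8 = -0.2375%
Σ(R_i − R̄_i)(R_m − R̄_m) = 381.7863  ⇒  Cov = 381.7863 / 7 = 54.5409
Σ(R_m − R̄_m)² = 301.7788  ⇒  Var(R_m) = 301.7788 / 7 = 43.1113
β = Cov / Var(R_m) = 54.5409 / 43.1113 = 1.2651
E(R) = R_f + β × MRP = 5.68% + 1.2651 × 9.25% = 17.38%

17.38%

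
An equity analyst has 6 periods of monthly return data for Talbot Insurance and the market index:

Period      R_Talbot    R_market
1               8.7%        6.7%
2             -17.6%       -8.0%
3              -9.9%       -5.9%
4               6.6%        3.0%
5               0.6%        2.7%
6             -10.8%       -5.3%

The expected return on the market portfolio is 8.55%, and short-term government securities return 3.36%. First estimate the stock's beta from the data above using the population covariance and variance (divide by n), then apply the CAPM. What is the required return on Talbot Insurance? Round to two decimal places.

12.30%

Mean R_i = (8.7 − 17.6 − 9.9 + 6.6 + 0.6 − 10.8) / 6 = -3.7333%
Mean R_m = (6.7 − 8.0 − 5.9 + 3.0 + 2.7 − 5.3) / 6 = -1.1333%
Σ(R_i − R̄_i)(R_m − R̄_m) = 310.7733  ⇒  Cov = 310.7733 / 6 = 51.7956
Σ(R_m − R̄_m)² = 180.3733  ⇒  Var(R_m) = 180.3733 / 6 = 30.0622
β = Cov / Var(R_m) = 51.7956 / 30.0622 = 1.7229
MRP = 8.55% − 3.36% = 5.19%
E(R) = R_f + β × MRP = 3.36% + 1.7229 × 5.19% = 12.30%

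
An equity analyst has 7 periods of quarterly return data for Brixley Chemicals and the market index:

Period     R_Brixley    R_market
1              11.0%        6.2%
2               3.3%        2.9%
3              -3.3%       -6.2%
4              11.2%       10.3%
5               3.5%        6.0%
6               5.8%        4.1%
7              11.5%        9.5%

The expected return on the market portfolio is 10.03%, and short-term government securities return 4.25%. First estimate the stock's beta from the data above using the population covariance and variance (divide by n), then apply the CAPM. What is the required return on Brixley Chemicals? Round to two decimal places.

Mean R_i = (11.0 + 3.3 − 3.3 + 11.2 + 3.5 + 5.8 + 11.5) / 7 = 6.1429%
Mean R_m = (6.2 + 2.9 − 6.2 + 10.3 + 6.0 + 4.1 + 9.5) / 7 = 4.6857%
Σ(R_i − R̄_i)(R_m − R̄_m) = 166.1343  ⇒  Cov = 166.1343 / 7 = 23.7335
Σ(R_m − R̄_m)² = 180.7486  ⇒  Var(R_m) = 180.7486 / 7 = 25.8212
β = Cov / Var(R_m) = 23.7335 / 25.8212 = 0.9191
MRP = 10.03% − 4.25% = 5.78%
E(R) = R_f + β × MRP = 4.25% + 0.9191 × 5.78% = 9.56%

9.56%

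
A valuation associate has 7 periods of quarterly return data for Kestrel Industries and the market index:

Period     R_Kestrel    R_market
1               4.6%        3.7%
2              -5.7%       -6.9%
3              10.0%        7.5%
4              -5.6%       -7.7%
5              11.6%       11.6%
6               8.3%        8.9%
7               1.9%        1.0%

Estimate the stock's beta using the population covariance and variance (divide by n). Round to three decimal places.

Mean R_i = (4.6 − 5.7 + 10.0 − 5.6 + 11.6 + 8.3 + 1.9) / 7 = 3.5857%
Mean R_m = (3.7 − 6.9 + 7.5 − 7.7 + 11.6 + 8.9 + 1.0) / 7 = 2.5857%
Σ(R_i − R̄_i)(R_m − R̄_m) = 319.8986  ⇒  Cov = 319.8986 / 7 = 45.6998
Σ(R_m − R̄_m)² = 344.8086  ⇒  Var(R_m) = 344.8086 / 7 = 49.2584
β = Cov / Var(R_m) = 45.6998 / 49.2584 = 0.9278

0.928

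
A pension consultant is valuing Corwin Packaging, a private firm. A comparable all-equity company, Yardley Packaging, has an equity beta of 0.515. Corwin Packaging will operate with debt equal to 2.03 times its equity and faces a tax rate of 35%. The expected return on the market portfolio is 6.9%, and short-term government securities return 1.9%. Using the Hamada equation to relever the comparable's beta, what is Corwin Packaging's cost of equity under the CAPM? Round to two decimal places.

7.87%

β_L = β_U × [1 + (1 − t)(D/E)] = 0.515 × [1 + (1 − 0.35) × 2.03]
    = 0.515 × [1 + 0.65 × 2.03] = 0.515 × 2.3195 = 1.1945
MRP = 6.9% − 1.9% = 5.00%
E(R) = R_f + β_L × MRP = 1.9% + 1.1945 × 5.0% = 7.87%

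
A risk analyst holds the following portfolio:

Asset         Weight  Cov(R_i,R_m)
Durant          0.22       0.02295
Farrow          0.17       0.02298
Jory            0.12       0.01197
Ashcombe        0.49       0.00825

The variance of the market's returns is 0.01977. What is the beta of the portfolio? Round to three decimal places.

β_Durant = 0.02295 / 0.01977 = 1.1608
β_Farrow = 0.02298 / 0.01977 = 1.1624
β_Jory = 0.01197 / 0.01977 = 0.6055
β_Ashcombe = 0.00825 / 0.01977 = 0.4173
β_P = Σ w_i β_i = 0.22×1.1608 + 0.17×1.1624 + 0.12×0.6055 + 0.49×0.4173 = 0.7301

0.730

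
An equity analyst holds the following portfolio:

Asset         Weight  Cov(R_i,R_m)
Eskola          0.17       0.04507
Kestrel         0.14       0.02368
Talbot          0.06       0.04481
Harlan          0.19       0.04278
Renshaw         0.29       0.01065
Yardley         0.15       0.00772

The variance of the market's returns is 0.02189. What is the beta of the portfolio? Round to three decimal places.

1.190

β_Eskola = 0.04507 / 0.02189 = 2.0589
β_Kestrel = 0.02368 / 0.02189 = 1.0818
β_Talbot = 0.04481 / 0.02189 = 2.0471
β_Harlan = 0.04278 / 0.02189 = 1.9543
β_Renshaw = 0.01065 / 0.02189 = 0.4865
β_Yardley = 0.00772 / 0.02189 = 0.3527
β_P = Σ w_i β_i = 0.17×2.0589 + 0.14×1.0818 + 0.06×2.0471 + 0.19×1.9543 + 0.29×0.4865 + 0.15×0.3527 = 1.1896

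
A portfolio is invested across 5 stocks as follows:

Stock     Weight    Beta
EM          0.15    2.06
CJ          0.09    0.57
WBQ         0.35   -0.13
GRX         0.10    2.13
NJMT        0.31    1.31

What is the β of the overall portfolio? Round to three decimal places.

β_P = Σ w_i β_i = 0.15×2.06 + 0.09×0.57 + 0.35×-0.13 + 0.10×2.13 + 0.31×1.31 = 0.9339

0.934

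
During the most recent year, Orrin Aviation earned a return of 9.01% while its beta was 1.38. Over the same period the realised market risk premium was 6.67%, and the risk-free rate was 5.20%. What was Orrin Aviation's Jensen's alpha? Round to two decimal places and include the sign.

CAPM benchmark = R_f + β(R_m − R_f) = 5.20% + 1.38 × 6.67% = 14.4046%
α = actual − benchmark = 9.01% − 14.4046% = -5.39%

-5.39%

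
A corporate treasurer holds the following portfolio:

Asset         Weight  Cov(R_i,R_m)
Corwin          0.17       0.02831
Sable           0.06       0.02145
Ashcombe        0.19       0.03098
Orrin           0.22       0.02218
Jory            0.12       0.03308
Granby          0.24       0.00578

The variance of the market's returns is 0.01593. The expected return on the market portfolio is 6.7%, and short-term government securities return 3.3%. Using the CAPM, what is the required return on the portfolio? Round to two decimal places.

β_Corwin = 0.02831 / 0.01593 = 1.7772
β_Sable = 0.02145 / 0.01593 = 1.3465
β_Ashcombe = 0.03098 / 0.01593 = 1.9448
β_Orrin = 0.02218 / 0.01593 = 1.3923
β_Jory = 0.03308 / 0.01593 = 2.0766
β_Granby = 0.00578 / 0.01593 = 0.3628
β_P = Σ w_i β_i = 0.17×1.7772 + 0.06×1.3465 + 0.19×1.9448 + 0.22×1.3923 + 0.12×2.0766 + 0.24×0.3628 = 1.3950
MRP = 6.7% − 3.3% = 3.40%
E(R_P) = R_f + β_P × MRP = 3.3% + 1.3950 × 3.4% = 8.04%

8.04%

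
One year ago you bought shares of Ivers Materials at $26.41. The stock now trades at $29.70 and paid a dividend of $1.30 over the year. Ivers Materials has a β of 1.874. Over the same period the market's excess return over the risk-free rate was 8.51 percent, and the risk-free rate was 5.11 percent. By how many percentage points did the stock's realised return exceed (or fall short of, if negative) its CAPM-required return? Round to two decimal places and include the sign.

-3.68%

Realised HPR = (P1 + D1 − P0) / P0 = (29.70 + 1.30 − 26.41) / 26.41 = 4.59 / 26.41 = 17.3798%
CAPM required = R_f + β·MRP = 5.11% + 1.874 × 8.51% = 21.05774%
α = realised − required = 17.3798% − 21.05774% = -3.68%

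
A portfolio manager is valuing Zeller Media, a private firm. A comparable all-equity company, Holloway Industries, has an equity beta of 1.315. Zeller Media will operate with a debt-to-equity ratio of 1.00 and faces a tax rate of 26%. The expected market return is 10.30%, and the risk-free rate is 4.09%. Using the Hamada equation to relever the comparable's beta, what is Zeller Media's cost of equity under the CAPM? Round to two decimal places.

18.30%

β_L = β_U × [1 + (1 − t)(D/E)] = 1.315 × [1 + (1 − 0.26) × 1.00]
    = 1.315 × [1 + 0.74 × 1.00] = 1.315 × 1.7400 = 2.2881
MRP = 10.30% − 4.09% = 6.21%
E(R) = R_f + β_L × MRP = 4.09% + 2.2881 × 6.21% = 18.30%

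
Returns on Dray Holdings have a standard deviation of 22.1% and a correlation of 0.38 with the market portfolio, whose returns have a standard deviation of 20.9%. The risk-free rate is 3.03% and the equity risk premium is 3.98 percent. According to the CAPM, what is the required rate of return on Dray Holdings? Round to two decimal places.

4.63%

β = ρ × σ_i / σ_m = 0.38 × 22.1% / 20.9% = 0.4018
E(R) = 3.03% + 0.4018 × 3.98% = 4.63%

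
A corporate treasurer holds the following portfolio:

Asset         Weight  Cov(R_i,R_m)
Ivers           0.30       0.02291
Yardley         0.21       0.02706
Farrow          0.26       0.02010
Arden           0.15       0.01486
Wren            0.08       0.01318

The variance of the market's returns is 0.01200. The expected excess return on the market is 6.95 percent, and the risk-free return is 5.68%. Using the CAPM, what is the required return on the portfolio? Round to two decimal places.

β_Ivers = 0.02291 / 0.01200 = 1.9092
β_Yardley = 0.02706 / 0.01200 = 2.2550
β_Farrow = 0.02010 / 0.01200 = 1.6750
β_Arden = 0.01486 / 0.01200 = 1.2383
β_Wren = 0.01318 / 0.01200 = 1.0983
β_P = Σ w_i β_i = 0.30×1.9092 + 0.21×2.2550 + 0.26×1.6750 + 0.15×1.2383 + 0.08×1.0983 = 1.7554
E(R_P) = R_f + β_P × MRP = 5.68% + 1.7554 × 6.95% = 17.88%

17.88%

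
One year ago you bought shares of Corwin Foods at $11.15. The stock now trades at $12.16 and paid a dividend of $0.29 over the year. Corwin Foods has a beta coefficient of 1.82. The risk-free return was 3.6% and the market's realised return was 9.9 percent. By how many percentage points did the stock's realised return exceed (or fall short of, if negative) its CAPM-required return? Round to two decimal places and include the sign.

Realised HPR = (P1 + D1 − P0) / P0 = (12.16 + 0.29 − 11.15) / 11.15 = 1.30 / 11.15 = 11.6592%
MRP = 9.9% − 3.6% = 6.30%
CAPM required = R_f + β·MRP = 3.6% + 1.82 × 6.3% = 15.0660%
α = realised − required = 11.6592% − 15.0660% = -3.41%

-3.41%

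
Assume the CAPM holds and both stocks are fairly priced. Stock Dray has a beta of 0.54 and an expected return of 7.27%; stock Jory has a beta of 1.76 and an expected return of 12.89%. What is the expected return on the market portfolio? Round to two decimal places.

9.39%

Both satisfy E(R) = R_f + β·MRP, so the slope of the SML is
MRP = (12.89% − 7.27%) / (1.76 − 0.54) = 5.62% / 1.22 = 4.6066%
R_f = E(R_Dray) − β_Dray·MRP = 7.27% − 0.54 × 4.6066% = 4.7824%
E(R_m) = R_f + MRP = 4.7824% + 4.6066% = 9.39%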